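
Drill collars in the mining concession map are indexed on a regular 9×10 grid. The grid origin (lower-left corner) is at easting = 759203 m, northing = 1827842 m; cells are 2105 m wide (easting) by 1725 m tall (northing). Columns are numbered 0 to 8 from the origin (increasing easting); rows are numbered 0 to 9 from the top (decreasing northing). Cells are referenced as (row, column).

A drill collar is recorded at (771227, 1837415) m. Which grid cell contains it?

Column index: ⌊(771227 − 759203) / 2105⌋ = ⌊5.712⌋ = 5
Row offset from origin: ⌊(1837415 − 1827842) / 1725⌋ = ⌊5.550⌋ = 5 → row 4 (counted from top)

(4, 5)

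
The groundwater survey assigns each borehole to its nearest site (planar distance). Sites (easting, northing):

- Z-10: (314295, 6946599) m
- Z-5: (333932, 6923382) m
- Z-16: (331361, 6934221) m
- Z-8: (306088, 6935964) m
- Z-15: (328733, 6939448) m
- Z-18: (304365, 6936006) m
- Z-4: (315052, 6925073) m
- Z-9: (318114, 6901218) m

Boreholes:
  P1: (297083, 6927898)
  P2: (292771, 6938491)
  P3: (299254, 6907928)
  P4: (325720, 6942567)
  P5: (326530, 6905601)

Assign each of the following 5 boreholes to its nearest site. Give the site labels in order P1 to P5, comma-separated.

P1 → Z-18 (d²=118767188.00)
P2 → Z-18 (d²=140596061.00)
P3 → Z-9 (d²=400723700.00)
P4 → Z-15 (d²=18806330.00)
P5 → Z-9 (d²=90039745.00)

Z-18, Z-18, Z-9, Z-15, Z-9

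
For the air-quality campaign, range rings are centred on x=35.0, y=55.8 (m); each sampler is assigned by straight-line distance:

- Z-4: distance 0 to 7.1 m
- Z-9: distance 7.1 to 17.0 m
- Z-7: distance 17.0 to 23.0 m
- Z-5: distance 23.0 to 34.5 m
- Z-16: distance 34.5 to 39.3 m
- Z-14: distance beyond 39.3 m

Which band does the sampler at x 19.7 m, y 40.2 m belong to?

Distance = √((19.7−35.0)² + (40.2−55.8)²) = √(234.090 + 243.360) = 21.851 m.
17.0 ≤ 21.851 < 23.0 → Z-7.

Z-7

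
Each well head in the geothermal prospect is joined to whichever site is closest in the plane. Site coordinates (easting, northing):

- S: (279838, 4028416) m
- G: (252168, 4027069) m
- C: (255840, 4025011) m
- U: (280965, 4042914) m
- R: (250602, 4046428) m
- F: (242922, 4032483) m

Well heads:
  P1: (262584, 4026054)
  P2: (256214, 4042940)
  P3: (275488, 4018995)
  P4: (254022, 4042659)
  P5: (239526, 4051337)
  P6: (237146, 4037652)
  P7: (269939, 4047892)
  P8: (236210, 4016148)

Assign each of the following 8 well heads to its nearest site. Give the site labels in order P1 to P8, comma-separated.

P1 → C (d²=46569385.00)
P2 → R (d²=43660688.00)
P3 → S (d²=107677741.00)
P4 → R (d²=25901761.00)
P5 → R (d²=146776057.00)
P6 → F (d²=60080737.00)
P7 → U (d²=146353160.00)
P8 → F (d²=311883169.00)

C, R, S, R, R, F, U, F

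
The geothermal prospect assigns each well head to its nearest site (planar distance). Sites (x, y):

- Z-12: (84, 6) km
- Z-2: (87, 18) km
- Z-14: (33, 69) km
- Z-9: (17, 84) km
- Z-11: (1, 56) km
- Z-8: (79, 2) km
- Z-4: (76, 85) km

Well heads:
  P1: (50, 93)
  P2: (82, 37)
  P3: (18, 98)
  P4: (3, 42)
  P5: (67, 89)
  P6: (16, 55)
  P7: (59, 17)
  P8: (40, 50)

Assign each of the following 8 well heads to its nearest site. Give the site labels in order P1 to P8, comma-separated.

Z-4, Z-2, Z-9, Z-11, Z-4, Z-11, Z-8, Z-14

P1 → Z-4 (d²=740.00)
P2 → Z-2 (d²=386.00)
P3 → Z-9 (d²=197.00)
P4 → Z-11 (d²=200.00)
P5 → Z-4 (d²=97.00)
P6 → Z-11 (d²=226.00)
P7 → Z-8 (d²=625.00)
P8 → Z-14 (d²=410.00)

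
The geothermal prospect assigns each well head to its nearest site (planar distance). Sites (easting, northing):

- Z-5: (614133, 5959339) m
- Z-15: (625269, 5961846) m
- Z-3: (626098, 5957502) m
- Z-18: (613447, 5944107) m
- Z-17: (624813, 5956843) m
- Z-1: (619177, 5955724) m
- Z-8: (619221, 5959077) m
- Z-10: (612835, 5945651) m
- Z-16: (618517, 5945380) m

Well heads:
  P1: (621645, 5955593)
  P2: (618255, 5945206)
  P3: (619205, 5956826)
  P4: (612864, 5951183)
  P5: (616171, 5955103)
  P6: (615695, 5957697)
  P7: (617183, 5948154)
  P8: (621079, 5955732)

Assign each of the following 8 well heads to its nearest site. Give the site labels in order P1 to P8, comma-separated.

Z-1, Z-16, Z-1, Z-10, Z-1, Z-5, Z-16, Z-1

P1 → Z-1 (d²=6108185.00)
P2 → Z-16 (d²=98920.00)
P3 → Z-1 (d²=1215188.00)
P4 → Z-10 (d²=30603865.00)
P5 → Z-1 (d²=9421677.00)
P6 → Z-5 (d²=5136008.00)
P7 → Z-16 (d²=9474632.00)
P8 → Z-1 (d²=3617668.00)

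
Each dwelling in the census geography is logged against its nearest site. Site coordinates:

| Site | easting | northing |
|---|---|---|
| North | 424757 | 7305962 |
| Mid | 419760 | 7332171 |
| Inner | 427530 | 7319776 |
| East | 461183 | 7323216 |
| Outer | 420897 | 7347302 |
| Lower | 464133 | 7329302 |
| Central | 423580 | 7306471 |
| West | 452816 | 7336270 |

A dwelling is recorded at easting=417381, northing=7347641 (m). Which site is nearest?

Squared distances to each site:
North: 1791544417.000; Mid: 244980541.000; Inner: 879460426.000; East: 2515195829.000; Outer: 12477177.000; Lower: 2522068425.000; Central: 1733396501.000; West: 1384938866.000.
Minimum at Outer.

Outer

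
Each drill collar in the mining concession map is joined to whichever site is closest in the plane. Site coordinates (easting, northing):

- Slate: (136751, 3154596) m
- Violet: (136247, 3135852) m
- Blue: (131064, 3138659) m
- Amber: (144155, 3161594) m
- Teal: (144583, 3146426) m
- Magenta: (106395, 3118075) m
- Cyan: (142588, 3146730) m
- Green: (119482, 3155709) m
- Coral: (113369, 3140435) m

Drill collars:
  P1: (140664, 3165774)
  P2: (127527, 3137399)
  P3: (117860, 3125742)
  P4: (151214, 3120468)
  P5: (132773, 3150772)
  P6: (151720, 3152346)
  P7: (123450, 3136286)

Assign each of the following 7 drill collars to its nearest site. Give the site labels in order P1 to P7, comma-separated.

Amber, Blue, Magenta, Violet, Slate, Teal, Blue

P1 → Amber (d²=29659481.00)
P2 → Blue (d²=14097969.00)
P3 → Magenta (d²=190229114.00)
P4 → Violet (d²=460678545.00)
P5 → Slate (d²=30447460.00)
P6 → Teal (d²=85983169.00)
P7 → Blue (d²=63604125.00)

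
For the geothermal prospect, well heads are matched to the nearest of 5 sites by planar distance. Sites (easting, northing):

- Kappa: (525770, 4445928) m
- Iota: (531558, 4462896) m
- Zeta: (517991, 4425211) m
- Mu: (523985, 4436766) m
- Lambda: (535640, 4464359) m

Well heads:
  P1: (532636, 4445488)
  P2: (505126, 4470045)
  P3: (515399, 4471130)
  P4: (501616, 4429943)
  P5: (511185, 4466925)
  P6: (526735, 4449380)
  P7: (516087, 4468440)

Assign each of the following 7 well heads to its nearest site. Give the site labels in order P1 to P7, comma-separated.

P1 → Kappa (d²=47335556.00)
P2 → Iota (d²=749758825.00)
P3 → Iota (d²=328912037.00)
P4 → Zeta (d²=290532449.00)
P5 → Iota (d²=431291970.00)
P6 → Kappa (d²=12847529.00)
P7 → Iota (d²=270087777.00)

Kappa, Iota, Iota, Zeta, Iota, Kappa, Iota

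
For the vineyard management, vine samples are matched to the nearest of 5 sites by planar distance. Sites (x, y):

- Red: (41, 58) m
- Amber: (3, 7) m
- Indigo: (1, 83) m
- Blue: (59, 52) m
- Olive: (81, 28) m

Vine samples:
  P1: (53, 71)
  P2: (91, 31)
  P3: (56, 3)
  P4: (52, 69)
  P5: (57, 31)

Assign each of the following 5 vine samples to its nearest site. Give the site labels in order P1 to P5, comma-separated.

Red, Olive, Olive, Red, Blue

P1 → Red (d²=313.00)
P2 → Olive (d²=109.00)
P3 → Olive (d²=1250.00)
P4 → Red (d²=242.00)
P5 → Blue (d²=445.00)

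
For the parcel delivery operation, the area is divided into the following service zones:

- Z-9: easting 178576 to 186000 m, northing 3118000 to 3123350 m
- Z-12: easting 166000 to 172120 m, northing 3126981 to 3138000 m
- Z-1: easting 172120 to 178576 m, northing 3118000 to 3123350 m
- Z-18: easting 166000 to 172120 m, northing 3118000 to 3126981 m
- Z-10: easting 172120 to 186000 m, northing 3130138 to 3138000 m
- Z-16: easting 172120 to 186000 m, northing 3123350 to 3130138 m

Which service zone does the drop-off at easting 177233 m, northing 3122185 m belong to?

The point has easting = 177233 and northing = 3122185.
Only Z-1 satisfies 172120 ≤ easting ≤ 178576 and 3118000 ≤ northing ≤ 3123350.

Z-1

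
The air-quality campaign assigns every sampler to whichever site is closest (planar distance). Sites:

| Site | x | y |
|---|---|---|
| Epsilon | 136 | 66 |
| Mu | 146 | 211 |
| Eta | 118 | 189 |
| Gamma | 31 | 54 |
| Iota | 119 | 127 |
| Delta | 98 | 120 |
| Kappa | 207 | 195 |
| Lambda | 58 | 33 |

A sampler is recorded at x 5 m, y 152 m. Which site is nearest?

Delta

Squared distances to each site:
Epsilon: 24557.000; Mu: 23362.000; Eta: 14138.000; Gamma: 10280.000; Iota: 13621.000; Delta: 9673.000; Kappa: 42653.000; Lambda: 16970.000.
Minimum at Delta.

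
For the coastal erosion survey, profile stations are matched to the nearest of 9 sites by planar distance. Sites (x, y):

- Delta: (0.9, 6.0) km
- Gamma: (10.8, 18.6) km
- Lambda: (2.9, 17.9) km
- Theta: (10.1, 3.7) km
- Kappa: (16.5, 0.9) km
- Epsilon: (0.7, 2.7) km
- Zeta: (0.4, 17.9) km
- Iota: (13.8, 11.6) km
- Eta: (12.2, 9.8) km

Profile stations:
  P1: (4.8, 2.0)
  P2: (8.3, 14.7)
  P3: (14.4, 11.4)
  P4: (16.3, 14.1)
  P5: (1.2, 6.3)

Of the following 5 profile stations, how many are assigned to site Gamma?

1

P1 → Epsilon
P2 → Gamma
P3 → Iota
P4 → Iota
P5 → Delta
1 of the 5 goes to Gamma.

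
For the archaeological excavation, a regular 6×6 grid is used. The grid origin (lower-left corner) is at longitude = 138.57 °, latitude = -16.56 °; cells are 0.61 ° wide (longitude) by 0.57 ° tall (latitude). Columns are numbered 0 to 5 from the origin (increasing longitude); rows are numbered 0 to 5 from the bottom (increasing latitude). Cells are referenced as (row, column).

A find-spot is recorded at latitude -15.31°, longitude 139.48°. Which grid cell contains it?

Column index: ⌊(139.48 − 138.57) / 0.61⌋ = ⌊1.492⌋ = 1
Row offset from origin: ⌊(-15.31 − -16.56) / 0.57⌋ = ⌊2.193⌋ = 2 → row 2

(2, 1)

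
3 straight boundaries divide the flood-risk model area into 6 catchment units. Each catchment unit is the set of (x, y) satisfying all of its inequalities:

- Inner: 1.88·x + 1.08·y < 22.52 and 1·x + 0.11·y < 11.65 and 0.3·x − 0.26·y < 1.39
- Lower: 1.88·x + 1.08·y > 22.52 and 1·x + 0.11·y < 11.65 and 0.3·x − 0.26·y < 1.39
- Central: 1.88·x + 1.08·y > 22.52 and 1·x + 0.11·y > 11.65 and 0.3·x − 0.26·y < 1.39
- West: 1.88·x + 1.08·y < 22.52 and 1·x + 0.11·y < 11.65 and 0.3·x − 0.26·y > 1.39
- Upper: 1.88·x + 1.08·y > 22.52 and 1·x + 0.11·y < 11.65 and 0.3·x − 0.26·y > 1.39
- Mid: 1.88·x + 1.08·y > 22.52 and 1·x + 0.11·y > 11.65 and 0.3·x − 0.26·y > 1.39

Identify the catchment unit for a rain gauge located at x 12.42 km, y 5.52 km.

Mid

1.88·12.42 + 1.08·5.52 = 29.311, which is > 22.52
1·12.42 + 0.11·5.52 = 13.027, which is > 11.65
0.3·12.42 − 0.26·5.52 = 2.291, which is > 1.39
This sign pattern matches Mid.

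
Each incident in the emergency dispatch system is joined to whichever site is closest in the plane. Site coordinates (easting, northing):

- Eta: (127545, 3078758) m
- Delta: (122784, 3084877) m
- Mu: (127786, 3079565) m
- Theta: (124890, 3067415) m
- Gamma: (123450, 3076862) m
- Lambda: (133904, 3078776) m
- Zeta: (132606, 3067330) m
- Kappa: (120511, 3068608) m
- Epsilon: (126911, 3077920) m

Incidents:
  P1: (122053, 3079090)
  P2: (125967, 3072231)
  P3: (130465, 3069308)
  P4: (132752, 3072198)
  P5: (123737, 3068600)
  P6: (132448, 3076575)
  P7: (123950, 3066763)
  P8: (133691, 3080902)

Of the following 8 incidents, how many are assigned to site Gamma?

P1 → Gamma
P2 → Theta
P3 → Zeta
P4 → Zeta
P5 → Theta
P6 → Lambda
P7 → Theta
P8 → Lambda
1 of the 8 goes to Gamma.

1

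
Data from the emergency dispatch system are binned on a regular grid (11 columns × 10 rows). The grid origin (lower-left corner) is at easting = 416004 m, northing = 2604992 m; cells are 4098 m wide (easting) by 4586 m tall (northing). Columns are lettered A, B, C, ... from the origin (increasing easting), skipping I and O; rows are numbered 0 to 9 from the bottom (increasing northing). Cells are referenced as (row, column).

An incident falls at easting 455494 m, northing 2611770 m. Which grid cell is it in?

Column index: ⌊(455494 − 416004) / 4098⌋ = ⌊9.636⌋ = 9 → column K
Row offset from origin: ⌊(2611770 − 2604992) / 4586⌋ = ⌊1.478⌋ = 1 → row 1

(1, K)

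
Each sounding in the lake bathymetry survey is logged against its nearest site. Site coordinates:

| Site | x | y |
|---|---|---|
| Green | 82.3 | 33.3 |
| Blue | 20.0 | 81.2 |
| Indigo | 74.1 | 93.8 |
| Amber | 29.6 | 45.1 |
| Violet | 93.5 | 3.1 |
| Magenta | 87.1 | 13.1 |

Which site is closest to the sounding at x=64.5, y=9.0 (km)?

Squared distances to each site:
Green: 907.330; Blue: 7193.090; Indigo: 7283.200; Amber: 2521.220; Violet: 875.810; Magenta: 527.570.
Minimum at Magenta.

Magenta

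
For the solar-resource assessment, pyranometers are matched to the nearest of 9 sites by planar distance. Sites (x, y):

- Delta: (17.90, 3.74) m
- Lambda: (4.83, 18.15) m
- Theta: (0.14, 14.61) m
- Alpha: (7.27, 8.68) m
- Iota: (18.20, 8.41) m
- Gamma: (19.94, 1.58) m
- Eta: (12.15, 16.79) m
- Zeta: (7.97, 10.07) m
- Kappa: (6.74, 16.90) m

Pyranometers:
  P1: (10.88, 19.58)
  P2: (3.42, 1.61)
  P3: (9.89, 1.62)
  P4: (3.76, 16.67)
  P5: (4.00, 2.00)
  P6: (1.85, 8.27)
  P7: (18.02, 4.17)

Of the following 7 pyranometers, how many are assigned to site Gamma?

P1 → Eta
P2 → Alpha
P3 → Alpha
P4 → Lambda
P5 → Alpha
P6 → Alpha
P7 → Delta
0 of the 7 go to Gamma.

0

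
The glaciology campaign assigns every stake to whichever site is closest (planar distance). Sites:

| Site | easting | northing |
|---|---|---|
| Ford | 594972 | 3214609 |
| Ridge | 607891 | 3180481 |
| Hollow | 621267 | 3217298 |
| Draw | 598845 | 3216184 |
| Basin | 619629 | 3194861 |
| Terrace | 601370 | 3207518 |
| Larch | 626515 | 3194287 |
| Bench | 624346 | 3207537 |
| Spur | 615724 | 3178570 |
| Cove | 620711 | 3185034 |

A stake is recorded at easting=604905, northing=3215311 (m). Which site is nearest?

Draw

Squared distances to each site:
Ford: 99157293.000; Ridge: 1222045096.000; Hollow: 271663213.000; Draw: 37485729.000; Basin: 634998676.000; Terrace: 73227074.000; Larch: 909000676.000; Bench: 438387557.000; Spur: 1466951842.000; Cove: 1166526365.000.
Minimum at Draw.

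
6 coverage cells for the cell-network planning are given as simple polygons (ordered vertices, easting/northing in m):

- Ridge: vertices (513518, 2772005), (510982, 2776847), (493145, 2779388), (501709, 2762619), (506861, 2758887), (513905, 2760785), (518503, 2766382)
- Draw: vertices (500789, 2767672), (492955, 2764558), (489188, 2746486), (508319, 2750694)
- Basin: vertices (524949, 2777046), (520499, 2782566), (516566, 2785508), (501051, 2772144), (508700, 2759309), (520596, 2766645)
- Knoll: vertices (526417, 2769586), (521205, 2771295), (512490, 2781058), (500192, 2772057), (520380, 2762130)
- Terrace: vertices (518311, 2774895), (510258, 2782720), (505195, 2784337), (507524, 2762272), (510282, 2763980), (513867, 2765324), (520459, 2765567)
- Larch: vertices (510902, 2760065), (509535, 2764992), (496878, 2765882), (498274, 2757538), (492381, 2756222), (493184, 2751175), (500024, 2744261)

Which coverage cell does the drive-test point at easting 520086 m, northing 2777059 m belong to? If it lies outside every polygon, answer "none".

Cast a ray rightward from (520086, 2777059). For each polygon, the edges (by vertex number in listed order) whose endpoints lie on opposite sides of northing = 2777059, where each meets that height, and whether that is right or left of the point:
Ridge: 2–3 at easting≈509493.8 (left), 3–4 at easting≈494334.4 (left) → 0 crossings.
Draw: no edge straddles that height → 0 crossings.
Basin: 1–2 at easting≈524938.5 (right), 3–4 at easting≈506757.1 (left) → 1 crossing.
Knoll: 2–3 at easting≈516059.7 (left), 3–4 at easting≈507026.2 (left) → 0 crossings.
Terrace: 1–2 at easting≈516083.9 (left), 3–4 at easting≈505963.2 (left) → 0 crossings.
Larch: no edge straddles that height → 0 crossings.
Only Basin has an odd count, so the point is inside Basin.

Basin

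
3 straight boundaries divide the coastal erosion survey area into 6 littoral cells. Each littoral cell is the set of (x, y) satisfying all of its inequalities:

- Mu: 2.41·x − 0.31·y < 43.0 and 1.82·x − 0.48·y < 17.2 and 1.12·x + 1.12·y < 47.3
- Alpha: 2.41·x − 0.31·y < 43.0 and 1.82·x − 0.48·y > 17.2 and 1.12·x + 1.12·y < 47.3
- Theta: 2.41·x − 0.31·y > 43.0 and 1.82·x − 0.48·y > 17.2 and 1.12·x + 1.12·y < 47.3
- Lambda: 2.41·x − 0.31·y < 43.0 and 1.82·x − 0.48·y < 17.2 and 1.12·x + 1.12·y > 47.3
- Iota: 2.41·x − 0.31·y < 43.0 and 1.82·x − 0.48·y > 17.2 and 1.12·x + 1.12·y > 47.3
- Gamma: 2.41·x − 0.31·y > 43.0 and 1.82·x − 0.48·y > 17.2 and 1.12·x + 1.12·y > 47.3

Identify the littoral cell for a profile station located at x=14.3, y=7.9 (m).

Alpha

2.41·14.3 − 0.31·7.9 = 32.014, which is < 43.0
1.82·14.3 − 0.48·7.9 = 22.234, which is > 17.2
1.12·14.3 + 1.12·7.9 = 24.864, which is < 47.3
This sign pattern matches Alpha.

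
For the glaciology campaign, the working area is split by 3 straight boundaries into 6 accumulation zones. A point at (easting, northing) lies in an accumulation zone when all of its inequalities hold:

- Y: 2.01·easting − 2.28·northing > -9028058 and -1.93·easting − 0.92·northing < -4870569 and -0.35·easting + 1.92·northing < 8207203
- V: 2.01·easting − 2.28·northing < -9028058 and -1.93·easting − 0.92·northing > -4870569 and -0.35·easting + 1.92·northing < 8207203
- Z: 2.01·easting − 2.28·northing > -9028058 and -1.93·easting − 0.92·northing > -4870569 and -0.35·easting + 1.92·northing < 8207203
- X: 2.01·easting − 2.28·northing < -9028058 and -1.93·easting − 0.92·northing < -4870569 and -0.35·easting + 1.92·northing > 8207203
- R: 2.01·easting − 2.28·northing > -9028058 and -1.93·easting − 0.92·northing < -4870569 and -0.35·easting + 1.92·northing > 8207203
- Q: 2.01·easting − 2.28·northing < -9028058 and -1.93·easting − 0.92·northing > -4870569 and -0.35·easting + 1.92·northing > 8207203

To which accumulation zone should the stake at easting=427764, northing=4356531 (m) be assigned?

2.01·427764 − 2.28·4356531 = -9073085.040, which is < -9028058
-1.93·427764 − 0.92·4356531 = -4833593.040, which is > -4870569
-0.35·427764 + 1.92·4356531 = 8214822.120, which is > 8207203
This sign pattern matches Q.

Q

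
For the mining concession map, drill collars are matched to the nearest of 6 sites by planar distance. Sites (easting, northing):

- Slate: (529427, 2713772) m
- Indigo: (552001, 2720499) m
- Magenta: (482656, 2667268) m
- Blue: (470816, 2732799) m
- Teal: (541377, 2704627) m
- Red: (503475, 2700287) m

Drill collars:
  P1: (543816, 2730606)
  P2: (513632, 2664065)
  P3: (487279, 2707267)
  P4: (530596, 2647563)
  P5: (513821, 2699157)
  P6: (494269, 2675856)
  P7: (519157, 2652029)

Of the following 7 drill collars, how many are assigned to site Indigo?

P1 → Indigo
P2 → Magenta
P3 → Red
P4 → Magenta
P5 → Red
P6 → Magenta
P7 → Magenta
1 of the 7 goes to Indigo.

1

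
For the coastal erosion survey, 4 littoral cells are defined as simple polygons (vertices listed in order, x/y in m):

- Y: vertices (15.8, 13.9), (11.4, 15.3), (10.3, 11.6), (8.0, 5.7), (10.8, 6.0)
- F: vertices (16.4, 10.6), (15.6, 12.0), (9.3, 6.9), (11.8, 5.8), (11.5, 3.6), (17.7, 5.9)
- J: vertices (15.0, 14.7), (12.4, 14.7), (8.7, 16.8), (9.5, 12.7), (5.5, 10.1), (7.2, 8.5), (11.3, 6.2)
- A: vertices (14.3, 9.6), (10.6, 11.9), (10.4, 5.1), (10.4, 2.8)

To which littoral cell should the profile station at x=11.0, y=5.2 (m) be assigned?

A

Cast a ray rightward from (11.0, 5.2). For each polygon, the edges (by vertex number in listed order) whose endpoints lie on opposite sides of y = 5.2, where each meets that height, and whether that is right or left of the point:
Y: no edge straddles that height → 0 crossings.
F: 4–5 at x≈11.72 (right), 5–6 at x≈15.81 (right) → 2 crossings.
J: no edge straddles that height → 0 crossings.
A: 2–3 at x≈10.40 (left), 4–1 at x≈11.78 (right) → 1 crossing.
Only A has an odd count, so the point is inside A.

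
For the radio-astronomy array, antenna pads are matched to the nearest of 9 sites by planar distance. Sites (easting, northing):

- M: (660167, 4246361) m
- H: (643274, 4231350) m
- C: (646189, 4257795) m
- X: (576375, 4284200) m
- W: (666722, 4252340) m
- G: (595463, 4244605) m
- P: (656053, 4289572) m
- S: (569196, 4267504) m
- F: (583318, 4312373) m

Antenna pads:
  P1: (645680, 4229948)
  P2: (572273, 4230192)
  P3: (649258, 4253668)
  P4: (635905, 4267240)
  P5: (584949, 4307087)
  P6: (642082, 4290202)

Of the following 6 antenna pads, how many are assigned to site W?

0

P1 → H
P2 → G
P3 → C
P4 → C
P5 → F
P6 → P
0 of the 6 go to W.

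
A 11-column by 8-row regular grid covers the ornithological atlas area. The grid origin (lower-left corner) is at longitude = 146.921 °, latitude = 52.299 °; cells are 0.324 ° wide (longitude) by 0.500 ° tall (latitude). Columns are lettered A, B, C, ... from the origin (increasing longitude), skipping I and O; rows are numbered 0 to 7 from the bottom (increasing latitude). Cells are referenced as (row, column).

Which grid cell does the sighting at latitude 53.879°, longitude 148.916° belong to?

(3, G)

Column index: ⌊(148.916 − 146.921) / 0.324⌋ = ⌊6.157⌋ = 6 → column G
Row offset from origin: ⌊(53.879 − 52.299) / 0.500⌋ = ⌊3.160⌋ = 3 → row 3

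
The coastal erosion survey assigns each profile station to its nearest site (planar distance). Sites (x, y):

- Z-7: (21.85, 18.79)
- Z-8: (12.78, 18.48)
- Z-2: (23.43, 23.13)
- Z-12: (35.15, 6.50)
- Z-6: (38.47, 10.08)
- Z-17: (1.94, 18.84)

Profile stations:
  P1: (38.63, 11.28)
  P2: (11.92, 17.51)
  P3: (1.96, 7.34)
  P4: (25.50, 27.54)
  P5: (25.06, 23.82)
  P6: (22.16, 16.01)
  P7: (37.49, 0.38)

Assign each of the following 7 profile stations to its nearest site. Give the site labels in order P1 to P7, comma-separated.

P1 → Z-6 (d²=1.47)
P2 → Z-8 (d²=1.68)
P3 → Z-17 (d²=132.25)
P4 → Z-2 (d²=23.73)
P5 → Z-2 (d²=3.13)
P6 → Z-7 (d²=7.82)
P7 → Z-12 (d²=42.93)

Z-6, Z-8, Z-17, Z-2, Z-2, Z-7, Z-12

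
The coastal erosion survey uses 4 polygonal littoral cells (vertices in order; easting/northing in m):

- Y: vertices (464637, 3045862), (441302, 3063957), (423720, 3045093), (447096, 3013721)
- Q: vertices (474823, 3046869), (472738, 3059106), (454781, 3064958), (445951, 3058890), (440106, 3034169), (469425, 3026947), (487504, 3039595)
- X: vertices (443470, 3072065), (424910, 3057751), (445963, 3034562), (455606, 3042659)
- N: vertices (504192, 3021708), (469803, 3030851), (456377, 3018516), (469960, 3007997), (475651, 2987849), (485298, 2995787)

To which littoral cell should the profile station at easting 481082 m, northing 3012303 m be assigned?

N

Cast a ray rightward from (481082, 3012303). For each polygon, the edges (by vertex number in listed order) whose endpoints lie on opposite sides of northing = 3012303, where each meets that height, and whether that is right or left of the point:
Y: no edge straddles that height → 0 crossings.
Q: no edge straddles that height → 0 crossings.
X: no edge straddles that height → 0 crossings.
N: 3–4 at easting≈464399.7 (left), 6–1 at easting≈497336.6 (right) → 1 crossing.
Only N has an odd count, so the point is inside N.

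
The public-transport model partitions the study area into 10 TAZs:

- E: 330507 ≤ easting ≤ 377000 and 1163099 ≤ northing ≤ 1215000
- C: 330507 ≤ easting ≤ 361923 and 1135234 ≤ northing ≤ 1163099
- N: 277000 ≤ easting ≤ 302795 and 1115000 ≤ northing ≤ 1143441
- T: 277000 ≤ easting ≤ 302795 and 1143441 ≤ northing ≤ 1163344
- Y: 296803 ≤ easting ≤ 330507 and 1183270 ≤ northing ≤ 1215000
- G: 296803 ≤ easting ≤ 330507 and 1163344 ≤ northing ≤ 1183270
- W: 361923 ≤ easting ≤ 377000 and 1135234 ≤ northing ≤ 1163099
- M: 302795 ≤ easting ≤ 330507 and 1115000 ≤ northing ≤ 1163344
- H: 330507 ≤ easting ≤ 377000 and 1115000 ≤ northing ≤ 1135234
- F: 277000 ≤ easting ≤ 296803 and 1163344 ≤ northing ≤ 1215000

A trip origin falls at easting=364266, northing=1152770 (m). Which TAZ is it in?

The point has easting = 364266 and northing = 1152770.
Only W satisfies 361923 ≤ easting ≤ 377000 and 1135234 ≤ northing ≤ 1163099.

W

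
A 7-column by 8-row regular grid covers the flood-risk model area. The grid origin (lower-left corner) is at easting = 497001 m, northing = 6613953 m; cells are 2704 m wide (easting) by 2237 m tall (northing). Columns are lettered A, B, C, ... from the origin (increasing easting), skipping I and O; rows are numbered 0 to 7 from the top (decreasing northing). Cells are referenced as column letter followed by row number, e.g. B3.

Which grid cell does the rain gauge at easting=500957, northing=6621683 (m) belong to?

B4

Column index: ⌊(500957 − 497001) / 2704⌋ = ⌊1.463⌋ = 1 → column B
Row offset from origin: ⌊(6621683 − 6613953) / 2237⌋ = ⌊3.456⌋ = 3 → row 4 (counted from top)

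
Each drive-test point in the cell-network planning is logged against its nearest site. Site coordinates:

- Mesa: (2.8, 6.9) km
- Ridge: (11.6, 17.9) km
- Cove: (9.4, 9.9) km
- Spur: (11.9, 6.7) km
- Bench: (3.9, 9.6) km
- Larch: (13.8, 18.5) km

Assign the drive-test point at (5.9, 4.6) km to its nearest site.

Squared distances to each site:
Mesa: 14.900; Ridge: 209.380; Cove: 40.340; Spur: 40.410; Bench: 29.000; Larch: 255.620.
Minimum at Mesa.

Mesa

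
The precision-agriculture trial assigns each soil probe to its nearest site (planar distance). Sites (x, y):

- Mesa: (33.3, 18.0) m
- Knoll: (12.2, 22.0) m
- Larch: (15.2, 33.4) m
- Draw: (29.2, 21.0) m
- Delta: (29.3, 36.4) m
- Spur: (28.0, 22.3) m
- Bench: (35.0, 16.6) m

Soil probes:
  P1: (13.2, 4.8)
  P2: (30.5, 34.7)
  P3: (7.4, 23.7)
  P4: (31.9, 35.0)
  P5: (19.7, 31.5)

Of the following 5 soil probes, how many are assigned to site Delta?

P1 → Knoll
P2 → Delta
P3 → Knoll
P4 → Delta
P5 → Larch
2 of the 5 go to Delta.

2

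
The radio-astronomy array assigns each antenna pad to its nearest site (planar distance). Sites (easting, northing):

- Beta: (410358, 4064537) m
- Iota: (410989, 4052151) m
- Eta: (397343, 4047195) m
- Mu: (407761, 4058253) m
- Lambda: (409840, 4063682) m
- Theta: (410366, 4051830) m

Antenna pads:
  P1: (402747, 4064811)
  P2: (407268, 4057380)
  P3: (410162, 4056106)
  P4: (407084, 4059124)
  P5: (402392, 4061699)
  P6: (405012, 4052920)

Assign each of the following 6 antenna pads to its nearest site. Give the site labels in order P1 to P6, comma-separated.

Lambda, Mu, Mu, Mu, Mu, Theta

P1 → Lambda (d²=51585290.00)
P2 → Mu (d²=1005178.00)
P3 → Mu (d²=10374410.00)
P4 → Mu (d²=1216970.00)
P5 → Mu (d²=40701077.00)
P6 → Theta (d²=29853416.00)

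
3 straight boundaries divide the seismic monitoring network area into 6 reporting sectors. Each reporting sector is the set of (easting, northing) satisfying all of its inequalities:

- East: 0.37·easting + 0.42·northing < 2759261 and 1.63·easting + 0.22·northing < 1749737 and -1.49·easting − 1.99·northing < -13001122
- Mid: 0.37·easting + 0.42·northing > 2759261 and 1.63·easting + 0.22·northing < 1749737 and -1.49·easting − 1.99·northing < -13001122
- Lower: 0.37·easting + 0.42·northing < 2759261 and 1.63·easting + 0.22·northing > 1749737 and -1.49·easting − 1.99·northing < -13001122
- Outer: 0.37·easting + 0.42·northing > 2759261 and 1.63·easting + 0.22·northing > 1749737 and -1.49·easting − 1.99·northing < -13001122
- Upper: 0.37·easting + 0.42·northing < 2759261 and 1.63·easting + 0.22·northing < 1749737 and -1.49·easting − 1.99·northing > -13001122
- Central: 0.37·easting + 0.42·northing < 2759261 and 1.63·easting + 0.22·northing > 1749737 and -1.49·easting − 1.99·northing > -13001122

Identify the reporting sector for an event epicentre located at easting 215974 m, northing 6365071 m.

Central

0.37·215974 + 0.42·6365071 = 2753240.200, which is < 2759261
1.63·215974 + 0.22·6365071 = 1752353.240, which is > 1749737
-1.49·215974 − 1.99·6365071 = -12988292.550, which is > -13001122
This sign pattern matches Central.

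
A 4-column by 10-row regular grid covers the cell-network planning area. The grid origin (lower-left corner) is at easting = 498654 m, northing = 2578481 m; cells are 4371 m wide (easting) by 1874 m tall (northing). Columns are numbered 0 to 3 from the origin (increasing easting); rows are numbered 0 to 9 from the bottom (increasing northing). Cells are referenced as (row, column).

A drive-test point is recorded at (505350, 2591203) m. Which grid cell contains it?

(6, 1)

Column index: ⌊(505350 − 498654) / 4371⌋ = ⌊1.532⌋ = 1
Row offset from origin: ⌊(2591203 − 2578481) / 1874⌋ = ⌊6.789⌋ = 6 → row 6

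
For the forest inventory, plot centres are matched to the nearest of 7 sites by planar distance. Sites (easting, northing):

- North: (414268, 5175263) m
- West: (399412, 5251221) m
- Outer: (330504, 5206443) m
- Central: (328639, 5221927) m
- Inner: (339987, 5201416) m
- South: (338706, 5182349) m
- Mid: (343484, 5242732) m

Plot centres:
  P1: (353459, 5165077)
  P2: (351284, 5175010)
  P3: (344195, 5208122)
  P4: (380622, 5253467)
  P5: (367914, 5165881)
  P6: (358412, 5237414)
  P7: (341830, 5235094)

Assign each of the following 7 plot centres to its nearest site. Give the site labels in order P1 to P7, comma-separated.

South, South, Inner, West, South, Mid, Mid

P1 → South (d²=515972993.00)
P2 → South (d²=212067005.00)
P3 → Inner (d²=62677700.00)
P4 → West (d²=358108616.00)
P5 → South (d²=1124302288.00)
P6 → Mid (d²=251126308.00)
P7 → Mid (d²=61074760.00)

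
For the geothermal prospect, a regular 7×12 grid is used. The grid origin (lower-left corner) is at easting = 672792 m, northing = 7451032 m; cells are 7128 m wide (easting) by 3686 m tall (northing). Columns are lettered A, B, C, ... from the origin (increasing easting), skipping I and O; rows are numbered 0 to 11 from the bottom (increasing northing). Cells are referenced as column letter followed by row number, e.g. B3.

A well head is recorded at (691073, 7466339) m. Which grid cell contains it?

Column index: ⌊(691073 − 672792) / 7128⌋ = ⌊2.565⌋ = 2 → column C
Row offset from origin: ⌊(7466339 − 7451032) / 3686⌋ = ⌊4.153⌋ = 4 → row 4

C4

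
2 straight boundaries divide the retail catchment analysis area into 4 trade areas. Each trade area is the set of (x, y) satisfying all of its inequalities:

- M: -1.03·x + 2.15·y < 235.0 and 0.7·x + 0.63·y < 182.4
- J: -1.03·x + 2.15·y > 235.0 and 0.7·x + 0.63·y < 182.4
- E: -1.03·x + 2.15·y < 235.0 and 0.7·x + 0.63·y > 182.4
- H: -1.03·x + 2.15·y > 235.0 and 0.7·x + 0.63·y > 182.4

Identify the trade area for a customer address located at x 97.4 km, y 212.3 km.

-1.03·97.4 + 2.15·212.3 = 356.123, which is > 235.0
0.7·97.4 + 0.63·212.3 = 201.929, which is > 182.4
This sign pattern matches H.

H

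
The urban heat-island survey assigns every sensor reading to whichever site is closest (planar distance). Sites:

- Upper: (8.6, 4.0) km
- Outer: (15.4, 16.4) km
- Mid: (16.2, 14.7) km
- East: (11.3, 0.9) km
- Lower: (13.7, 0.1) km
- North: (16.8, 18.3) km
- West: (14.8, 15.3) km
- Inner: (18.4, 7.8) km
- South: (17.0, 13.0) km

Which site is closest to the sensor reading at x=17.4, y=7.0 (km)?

Squared distances to each site:
Upper: 86.440; Outer: 92.360; Mid: 60.730; East: 74.420; Lower: 61.300; North: 128.050; West: 75.650; Inner: 1.640; South: 36.160.
Minimum at Inner.

Inner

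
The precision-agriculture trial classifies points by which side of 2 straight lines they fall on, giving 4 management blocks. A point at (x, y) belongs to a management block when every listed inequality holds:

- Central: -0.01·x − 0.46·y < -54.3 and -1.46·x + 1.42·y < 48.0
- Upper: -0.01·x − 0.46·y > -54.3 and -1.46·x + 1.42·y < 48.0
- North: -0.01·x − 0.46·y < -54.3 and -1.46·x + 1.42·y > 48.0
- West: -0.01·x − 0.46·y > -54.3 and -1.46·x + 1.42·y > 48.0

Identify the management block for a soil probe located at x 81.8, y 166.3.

North

-0.01·81.8 − 0.46·166.3 = -77.316, which is < -54.3
-1.46·81.8 + 1.42·166.3 = 116.718, which is > 48.0
This sign pattern matches North.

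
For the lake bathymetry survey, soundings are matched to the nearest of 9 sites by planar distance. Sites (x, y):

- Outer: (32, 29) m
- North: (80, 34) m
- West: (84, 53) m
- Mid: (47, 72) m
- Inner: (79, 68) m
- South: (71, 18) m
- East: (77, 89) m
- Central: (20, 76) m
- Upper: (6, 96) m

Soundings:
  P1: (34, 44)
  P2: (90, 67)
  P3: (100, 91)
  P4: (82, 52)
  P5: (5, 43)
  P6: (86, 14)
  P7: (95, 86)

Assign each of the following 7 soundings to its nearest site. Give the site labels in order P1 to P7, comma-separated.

P1 → Outer (d²=229.00)
P2 → Inner (d²=122.00)
P3 → East (d²=533.00)
P4 → West (d²=5.00)
P5 → Outer (d²=925.00)
P6 → South (d²=241.00)
P7 → East (d²=333.00)

Outer, Inner, East, West, Outer, South, East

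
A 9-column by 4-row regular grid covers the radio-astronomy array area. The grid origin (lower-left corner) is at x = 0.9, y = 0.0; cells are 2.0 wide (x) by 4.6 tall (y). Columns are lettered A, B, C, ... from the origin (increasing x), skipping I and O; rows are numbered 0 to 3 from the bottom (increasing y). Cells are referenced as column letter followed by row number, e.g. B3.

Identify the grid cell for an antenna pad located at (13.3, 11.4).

G2

Column index: ⌊(13.3 − 0.9) / 2.0⌋ = ⌊6.200⌋ = 6 → column G
Row offset from origin: ⌊(11.4 − 0.0) / 4.6⌋ = ⌊2.478⌋ = 2 → row 2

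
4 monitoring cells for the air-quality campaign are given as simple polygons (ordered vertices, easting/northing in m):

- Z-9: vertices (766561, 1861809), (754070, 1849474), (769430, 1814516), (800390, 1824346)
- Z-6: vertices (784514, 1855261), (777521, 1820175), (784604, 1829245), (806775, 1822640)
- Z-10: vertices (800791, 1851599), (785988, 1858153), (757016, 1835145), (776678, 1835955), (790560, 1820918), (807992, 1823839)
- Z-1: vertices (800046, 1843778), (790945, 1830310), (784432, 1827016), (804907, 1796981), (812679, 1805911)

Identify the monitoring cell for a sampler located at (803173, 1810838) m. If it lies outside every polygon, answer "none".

Z-1

Cast a ray rightward from (803173, 1810838). For each polygon, the edges (by vertex number in listed order) whose endpoints lie on opposite sides of northing = 1810838, where each meets that height, and whether that is right or left of the point:
Z-9: no edge straddles that height → 0 crossings.
Z-6: no edge straddles that height → 0 crossings.
Z-10: no edge straddles that height → 0 crossings.
Z-1: 3–4 at easting≈795460.6 (left), 5–1 at easting≈811035.3 (right) → 1 crossing.
Only Z-1 has an odd count, so the point is inside Z-1.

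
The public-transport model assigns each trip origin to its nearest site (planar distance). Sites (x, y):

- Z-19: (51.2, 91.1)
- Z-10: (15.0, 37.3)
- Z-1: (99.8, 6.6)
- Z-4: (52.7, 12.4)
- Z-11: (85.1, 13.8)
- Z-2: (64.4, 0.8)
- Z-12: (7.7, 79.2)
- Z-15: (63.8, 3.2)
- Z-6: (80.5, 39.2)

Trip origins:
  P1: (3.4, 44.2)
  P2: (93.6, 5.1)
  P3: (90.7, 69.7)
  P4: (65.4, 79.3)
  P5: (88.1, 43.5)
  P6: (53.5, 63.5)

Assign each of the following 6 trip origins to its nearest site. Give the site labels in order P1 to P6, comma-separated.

P1 → Z-10 (d²=182.17)
P2 → Z-1 (d²=40.69)
P3 → Z-6 (d²=1034.29)
P4 → Z-19 (d²=340.88)
P5 → Z-6 (d²=76.25)
P6 → Z-19 (d²=767.05)

Z-10, Z-1, Z-6, Z-19, Z-6, Z-19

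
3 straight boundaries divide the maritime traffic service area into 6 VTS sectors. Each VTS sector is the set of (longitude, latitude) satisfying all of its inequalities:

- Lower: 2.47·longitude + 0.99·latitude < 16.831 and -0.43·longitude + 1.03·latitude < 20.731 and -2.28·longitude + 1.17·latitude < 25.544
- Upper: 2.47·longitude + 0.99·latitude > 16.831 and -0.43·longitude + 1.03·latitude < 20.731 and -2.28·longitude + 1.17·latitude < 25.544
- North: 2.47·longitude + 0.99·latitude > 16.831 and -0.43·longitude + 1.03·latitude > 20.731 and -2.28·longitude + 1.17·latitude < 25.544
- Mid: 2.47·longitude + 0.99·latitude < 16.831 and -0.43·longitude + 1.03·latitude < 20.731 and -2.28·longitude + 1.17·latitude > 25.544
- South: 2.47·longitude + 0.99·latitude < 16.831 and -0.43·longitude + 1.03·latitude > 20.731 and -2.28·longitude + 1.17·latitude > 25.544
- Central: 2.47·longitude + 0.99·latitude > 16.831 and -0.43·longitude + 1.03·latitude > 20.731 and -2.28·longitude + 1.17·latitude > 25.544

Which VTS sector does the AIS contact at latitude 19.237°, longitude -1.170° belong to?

Lower

2.47·-1.170 + 0.99·19.237 = 16.155, which is < 16.831
-0.43·-1.170 + 1.03·19.237 = 20.317, which is < 20.731
-2.28·-1.170 + 1.17·19.237 = 25.175, which is < 25.544
This sign pattern matches Lower.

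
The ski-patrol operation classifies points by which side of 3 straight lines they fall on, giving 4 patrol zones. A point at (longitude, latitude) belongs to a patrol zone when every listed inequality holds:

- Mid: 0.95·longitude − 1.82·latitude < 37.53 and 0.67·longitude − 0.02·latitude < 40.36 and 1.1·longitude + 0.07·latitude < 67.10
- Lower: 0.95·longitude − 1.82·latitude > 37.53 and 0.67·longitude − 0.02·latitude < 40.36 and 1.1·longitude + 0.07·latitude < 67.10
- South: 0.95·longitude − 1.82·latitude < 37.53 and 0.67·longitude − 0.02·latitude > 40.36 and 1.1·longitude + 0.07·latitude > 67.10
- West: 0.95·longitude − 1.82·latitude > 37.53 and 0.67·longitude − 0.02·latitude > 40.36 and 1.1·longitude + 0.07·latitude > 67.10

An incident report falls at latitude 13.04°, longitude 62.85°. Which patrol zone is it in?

South

0.95·62.85 − 1.82·13.04 = 35.975, which is < 37.53
0.67·62.85 − 0.02·13.04 = 41.849, which is > 40.36
1.1·62.85 + 0.07·13.04 = 70.048, which is > 67.10
This sign pattern matches South.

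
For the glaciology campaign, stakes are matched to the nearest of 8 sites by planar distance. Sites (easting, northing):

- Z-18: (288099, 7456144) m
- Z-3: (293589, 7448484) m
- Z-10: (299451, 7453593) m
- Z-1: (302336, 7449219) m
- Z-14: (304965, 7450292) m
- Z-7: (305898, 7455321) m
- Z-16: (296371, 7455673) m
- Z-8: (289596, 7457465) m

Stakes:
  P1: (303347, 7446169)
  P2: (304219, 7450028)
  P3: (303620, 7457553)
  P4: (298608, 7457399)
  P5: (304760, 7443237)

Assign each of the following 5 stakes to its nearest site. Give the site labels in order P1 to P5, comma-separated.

P1 → Z-1 (d²=10324621.00)
P2 → Z-14 (d²=626212.00)
P3 → Z-7 (d²=10171108.00)
P4 → Z-16 (d²=7983245.00)
P5 → Z-1 (d²=41660100.00)

Z-1, Z-14, Z-7, Z-16, Z-1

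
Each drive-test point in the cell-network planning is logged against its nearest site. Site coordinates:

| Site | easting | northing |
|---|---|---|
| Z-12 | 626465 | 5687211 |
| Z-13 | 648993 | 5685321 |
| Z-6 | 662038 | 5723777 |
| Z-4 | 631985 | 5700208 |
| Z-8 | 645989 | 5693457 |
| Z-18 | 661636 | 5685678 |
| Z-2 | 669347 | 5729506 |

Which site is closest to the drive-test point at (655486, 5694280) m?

Squared distances to each site:
Z-12: 892189202.000; Z-13: 122422730.000; Z-6: 913001713.000; Z-4: 587438185.000; Z-8: 90870338.000; Z-18: 111816904.000; Z-2: 1432998397.000.
Minimum at Z-8.

Z-8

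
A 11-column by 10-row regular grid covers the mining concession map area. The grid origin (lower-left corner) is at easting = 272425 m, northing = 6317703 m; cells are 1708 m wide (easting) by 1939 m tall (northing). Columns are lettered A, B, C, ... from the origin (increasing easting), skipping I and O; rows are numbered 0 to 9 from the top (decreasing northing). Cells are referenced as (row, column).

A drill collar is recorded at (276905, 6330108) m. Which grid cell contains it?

(3, C)

Column index: ⌊(276905 − 272425) / 1708⌋ = ⌊2.623⌋ = 2 → column C
Row offset from origin: ⌊(6330108 − 6317703) / 1939⌋ = ⌊6.398⌋ = 6 → row 3 (counted from top)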